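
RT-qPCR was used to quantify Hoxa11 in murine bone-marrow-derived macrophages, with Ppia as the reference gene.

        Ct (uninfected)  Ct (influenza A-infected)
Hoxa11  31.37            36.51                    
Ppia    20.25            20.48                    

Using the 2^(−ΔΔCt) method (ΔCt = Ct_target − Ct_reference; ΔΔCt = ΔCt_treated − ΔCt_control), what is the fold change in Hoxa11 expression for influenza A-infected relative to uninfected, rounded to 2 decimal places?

0.03

ΔCt(uninfected) = 31.370 − 20.250 = 11.120
ΔCt(influenza A-infected) = 36.510 − 20.480 = 16.030
ΔΔCt = 16.030 − 11.120 = 4.910
Fold change = 2^(−4.910) = 0.033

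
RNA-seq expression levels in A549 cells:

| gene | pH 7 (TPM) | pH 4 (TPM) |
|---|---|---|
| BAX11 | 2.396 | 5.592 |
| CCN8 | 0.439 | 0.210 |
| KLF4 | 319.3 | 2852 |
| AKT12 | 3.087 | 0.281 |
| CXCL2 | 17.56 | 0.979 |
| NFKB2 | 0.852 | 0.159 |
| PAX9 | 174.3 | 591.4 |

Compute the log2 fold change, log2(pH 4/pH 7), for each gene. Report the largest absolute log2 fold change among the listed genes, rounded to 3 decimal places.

log2(5.592/2.396) = 1.223  (BAX11)
log2(0.210/0.439) = -1.064  (CCN8)
log2(2852/319.3) = 3.159  (KLF4)
log2(0.281/3.087) = -3.458  (AKT12)
log2(0.979/17.56) = -4.165  (CXCL2)
log2(0.159/0.852) = -2.422  (NFKB2)
log2(591.4/174.3) = 1.763  (PAX9)
The largest magnitude belongs to CXCL2.

4.165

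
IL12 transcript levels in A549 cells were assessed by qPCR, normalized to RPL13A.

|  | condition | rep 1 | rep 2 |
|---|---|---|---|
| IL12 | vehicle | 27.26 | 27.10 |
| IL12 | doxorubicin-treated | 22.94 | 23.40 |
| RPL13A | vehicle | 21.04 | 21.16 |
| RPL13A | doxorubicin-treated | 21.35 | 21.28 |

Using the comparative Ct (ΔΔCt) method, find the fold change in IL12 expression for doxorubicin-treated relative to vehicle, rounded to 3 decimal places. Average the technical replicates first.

Mean Ct: IL12 vehicle 27.180; IL12 doxorubicin-treated 23.170; RPL13A vehicle 21.100; RPL13A doxorubicin-treated 21.315
ΔCt(vehicle) = 27.180 − 21.100 = 6.080
ΔCt(doxorubicin-treated) = 23.170 − 21.315 = 1.855
ΔΔCt = 1.855 − 6.080 = -4.225
Fold change = 2^(−(-4.225)) = 2^4.225 = 18.7004

18.700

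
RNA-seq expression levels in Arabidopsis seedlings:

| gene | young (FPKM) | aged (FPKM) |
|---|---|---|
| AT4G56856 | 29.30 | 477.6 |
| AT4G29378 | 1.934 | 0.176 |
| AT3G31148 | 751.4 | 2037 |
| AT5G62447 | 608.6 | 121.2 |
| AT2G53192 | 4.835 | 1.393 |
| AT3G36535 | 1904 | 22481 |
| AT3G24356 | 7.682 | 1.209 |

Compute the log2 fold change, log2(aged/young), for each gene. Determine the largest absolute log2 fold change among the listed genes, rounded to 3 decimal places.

4.027

log2(477.6/29.30) = 4.027  (AT4G56856)
log2(0.176/1.934) = -3.458  (AT4G29378)
log2(2037/751.4) = 1.439  (AT3G31148)
log2(121.2/608.6) = -2.328  (AT5G62447)
log2(1.393/4.835) = -1.795  (AT2G53192)
log2(22481/1904) = 3.562  (AT3G36535)
log2(1.209/7.682) = -2.668  (AT3G24356)
The largest magnitude belongs to AT4G56856.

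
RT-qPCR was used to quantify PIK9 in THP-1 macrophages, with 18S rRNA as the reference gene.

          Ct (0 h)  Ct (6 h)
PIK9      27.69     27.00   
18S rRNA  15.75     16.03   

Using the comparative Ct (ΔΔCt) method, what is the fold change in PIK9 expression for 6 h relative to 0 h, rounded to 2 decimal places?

ΔCt(0 h) = 27.690 − 15.750 = 11.940
ΔCt(6 h) = 27.000 − 16.030 = 10.970
ΔΔCt = 10.970 − 11.940 = -0.970
Fold change = 2^(−(-0.970)) = 2^0.970 = 1.959

1.96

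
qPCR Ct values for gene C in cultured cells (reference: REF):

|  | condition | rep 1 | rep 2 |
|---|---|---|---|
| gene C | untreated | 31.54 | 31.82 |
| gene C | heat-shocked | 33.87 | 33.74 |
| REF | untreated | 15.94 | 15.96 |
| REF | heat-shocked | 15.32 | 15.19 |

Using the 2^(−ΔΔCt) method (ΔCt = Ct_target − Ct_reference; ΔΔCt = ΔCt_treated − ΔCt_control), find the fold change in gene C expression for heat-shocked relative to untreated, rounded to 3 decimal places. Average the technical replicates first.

Mean Ct: gene C untreated 31.680; gene C heat-shocked 33.805; REF untreated 15.950; REF heat-shocked 15.255
ΔCt(untreated) = 31.680 − 15.950 = 15.730
ΔCt(heat-shocked) = 33.805 − 15.255 = 18.550
ΔΔCt = 18.550 − 15.730 = 2.820
Fold change = 2^(−2.820) = 0.1416

0.142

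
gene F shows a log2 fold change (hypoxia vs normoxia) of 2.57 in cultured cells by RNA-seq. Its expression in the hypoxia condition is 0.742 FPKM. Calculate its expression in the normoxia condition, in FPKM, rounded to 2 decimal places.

Fold change = 2^(2.57) = 5.9381
normoxia expression = 0.742 / 5.9381 = 0.12

0.12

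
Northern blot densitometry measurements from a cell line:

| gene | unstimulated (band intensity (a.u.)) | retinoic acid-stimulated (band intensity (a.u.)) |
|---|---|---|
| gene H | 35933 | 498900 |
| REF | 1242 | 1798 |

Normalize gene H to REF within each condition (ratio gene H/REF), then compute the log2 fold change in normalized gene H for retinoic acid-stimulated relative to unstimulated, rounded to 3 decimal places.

3.262

gene H/REF (unstimulated) = 35933 / 1242 = 28.932
gene H/REF (retinoic acid-stimulated) = 498900 / 1798 = 277.47
Fold change = 277.47 / 28.932 = 9.5907
log2(9.5907) = 3.2616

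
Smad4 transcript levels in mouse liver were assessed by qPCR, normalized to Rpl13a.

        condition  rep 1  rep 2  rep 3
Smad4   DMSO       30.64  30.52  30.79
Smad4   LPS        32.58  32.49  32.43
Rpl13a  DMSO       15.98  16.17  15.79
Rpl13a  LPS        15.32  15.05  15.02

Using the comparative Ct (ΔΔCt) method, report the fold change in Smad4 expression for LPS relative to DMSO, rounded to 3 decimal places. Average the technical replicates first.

Mean Ct: Smad4 DMSO 30.650; Smad4 LPS 32.500; Rpl13a DMSO 15.980; Rpl13a LPS 15.130
ΔCt(DMSO) = 30.650 − 15.980 = 14.670
ΔCt(LPS) = 32.500 − 15.130 = 17.370
ΔΔCt = 17.370 − 14.670 = 2.700
Fold change = 2^(−2.700) = 0.1539

0.154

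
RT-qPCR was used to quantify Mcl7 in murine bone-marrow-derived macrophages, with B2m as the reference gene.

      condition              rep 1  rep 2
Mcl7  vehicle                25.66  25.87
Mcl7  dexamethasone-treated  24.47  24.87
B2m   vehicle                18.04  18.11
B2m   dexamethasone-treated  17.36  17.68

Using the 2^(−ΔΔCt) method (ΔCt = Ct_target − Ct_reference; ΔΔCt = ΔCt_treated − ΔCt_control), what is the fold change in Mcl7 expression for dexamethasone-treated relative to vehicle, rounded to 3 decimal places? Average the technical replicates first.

Mean Ct: Mcl7 vehicle 25.765; Mcl7 dexamethasone-treated 24.670; B2m vehicle 18.075; B2m dexamethasone-treated 17.520
ΔCt(vehicle) = 25.765 − 18.075 = 7.690
ΔCt(dexamethasone-treated) = 24.670 − 17.520 = 7.150
ΔΔCt = 7.150 − 7.690 = -0.540
Fold change = 2^(−(-0.540)) = 2^0.540 = 1.4540

1.454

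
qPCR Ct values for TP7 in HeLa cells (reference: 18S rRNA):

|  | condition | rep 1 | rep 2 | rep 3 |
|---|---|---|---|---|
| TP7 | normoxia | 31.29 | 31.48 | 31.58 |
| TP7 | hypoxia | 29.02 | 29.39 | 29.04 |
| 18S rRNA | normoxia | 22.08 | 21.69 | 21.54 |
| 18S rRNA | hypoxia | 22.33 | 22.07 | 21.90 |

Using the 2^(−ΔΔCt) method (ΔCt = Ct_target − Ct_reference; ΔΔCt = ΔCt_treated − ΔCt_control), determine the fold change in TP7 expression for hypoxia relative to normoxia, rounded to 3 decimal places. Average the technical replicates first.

6.190

Mean Ct: TP7 normoxia 31.450; TP7 hypoxia 29.150; 18S rRNA normoxia 21.770; 18S rRNA hypoxia 22.100
ΔCt(normoxia) = 31.450 − 21.770 = 9.680
ΔCt(hypoxia) = 29.150 − 22.100 = 7.050
ΔΔCt = 7.050 − 9.680 = -2.630
Fold change = 2^(−(-2.630)) = 2^2.630 = 6.1903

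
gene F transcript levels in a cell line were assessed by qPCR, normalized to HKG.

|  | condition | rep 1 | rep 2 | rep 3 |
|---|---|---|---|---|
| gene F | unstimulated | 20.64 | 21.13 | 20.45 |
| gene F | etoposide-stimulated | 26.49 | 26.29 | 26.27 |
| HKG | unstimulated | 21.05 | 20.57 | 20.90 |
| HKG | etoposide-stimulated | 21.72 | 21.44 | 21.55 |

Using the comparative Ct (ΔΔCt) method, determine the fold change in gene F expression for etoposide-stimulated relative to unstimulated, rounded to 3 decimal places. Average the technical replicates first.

Mean Ct: gene F unstimulated 20.740; gene F etoposide-stimulated 26.350; HKG unstimulated 20.840; HKG etoposide-stimulated 21.570
ΔCt(unstimulated) = 20.740 − 20.840 = -0.100
ΔCt(etoposide-stimulated) = 26.350 − 21.570 = 4.780
ΔΔCt = 4.780 − (-0.100) = 4.880
Fold change = 2^(−4.880) = 0.0340

0.034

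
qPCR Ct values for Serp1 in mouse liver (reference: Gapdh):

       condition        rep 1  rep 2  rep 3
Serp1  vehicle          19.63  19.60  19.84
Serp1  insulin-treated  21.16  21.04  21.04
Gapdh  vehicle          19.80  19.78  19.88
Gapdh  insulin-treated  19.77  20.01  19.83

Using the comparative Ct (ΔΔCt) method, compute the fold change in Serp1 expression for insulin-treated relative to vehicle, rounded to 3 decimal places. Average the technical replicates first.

0.395

Mean Ct: Serp1 vehicle 19.690; Serp1 insulin-treated 21.080; Gapdh vehicle 19.820; Gapdh insulin-treated 19.870
ΔCt(vehicle) = 19.690 − 19.820 = -0.130
ΔCt(insulin-treated) = 21.080 − 19.870 = 1.210
ΔΔCt = 1.210 − (-0.130) = 1.340
Fold change = 2^(−1.340) = 0.3950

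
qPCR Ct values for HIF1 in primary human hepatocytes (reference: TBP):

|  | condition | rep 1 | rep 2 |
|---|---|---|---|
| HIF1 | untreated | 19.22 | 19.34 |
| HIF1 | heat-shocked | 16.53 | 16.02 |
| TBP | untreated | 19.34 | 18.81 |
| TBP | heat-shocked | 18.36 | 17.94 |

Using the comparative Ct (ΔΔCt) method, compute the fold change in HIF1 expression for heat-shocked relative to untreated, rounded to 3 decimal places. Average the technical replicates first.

4.228

Mean Ct: HIF1 untreated 19.280; HIF1 heat-shocked 16.275; TBP untreated 19.075; TBP heat-shocked 18.150
ΔCt(untreated) = 19.280 − 19.075 = 0.205
ΔCt(heat-shocked) = 16.275 − 18.150 = -1.875
ΔΔCt = -1.875 − 0.205 = -2.080
Fold change = 2^(−(-2.080)) = 2^2.080 = 4.2281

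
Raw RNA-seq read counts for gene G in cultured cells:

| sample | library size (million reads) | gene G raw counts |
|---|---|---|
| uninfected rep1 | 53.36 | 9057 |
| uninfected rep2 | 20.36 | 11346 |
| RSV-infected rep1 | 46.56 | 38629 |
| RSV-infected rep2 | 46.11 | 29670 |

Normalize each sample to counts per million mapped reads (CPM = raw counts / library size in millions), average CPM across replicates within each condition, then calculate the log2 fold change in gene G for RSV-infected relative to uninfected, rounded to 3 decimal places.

1.019

CPM(uninfected rep1) = 9057 / 53.36 = 169.7339
CPM(uninfected rep2) = 11346 / 20.36 = 557.2692
CPM(RSV-infected rep1) = 38629 / 46.56 = 829.6607
CPM(RSV-infected rep2) = 29670 / 46.11 = 643.4613
mean CPM(uninfected) = 363.5015; mean CPM(RSV-infected) = 736.5610
Fold change = 736.5610 / 363.5015 = 2.02629
log2(2.02629) = 1.0188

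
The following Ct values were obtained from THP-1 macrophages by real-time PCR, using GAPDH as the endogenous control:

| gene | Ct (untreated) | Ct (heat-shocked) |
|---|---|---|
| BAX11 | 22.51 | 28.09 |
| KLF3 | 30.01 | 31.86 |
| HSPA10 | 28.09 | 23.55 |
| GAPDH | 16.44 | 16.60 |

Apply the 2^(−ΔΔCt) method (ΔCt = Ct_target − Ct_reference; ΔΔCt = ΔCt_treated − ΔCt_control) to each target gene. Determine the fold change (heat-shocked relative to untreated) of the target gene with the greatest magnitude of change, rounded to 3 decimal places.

BAX11: ΔΔCt = (28.09−16.60) − (22.51−16.44) = 11.49 − 6.07 = 5.42; fold change = 2^-5.42 = 0.023
KLF3: ΔΔCt = (31.86−16.60) − (30.01−16.44) = 15.26 − 13.57 = 1.69; fold change = 2^-1.69 = 0.310
HSPA10: ΔΔCt = (23.55−16.60) − (28.09−16.44) = 6.95 − 11.65 = -4.70; fold change = 2^4.70 = 25.992
BAX11 has the largest |ΔΔCt| = 5.42.

0.023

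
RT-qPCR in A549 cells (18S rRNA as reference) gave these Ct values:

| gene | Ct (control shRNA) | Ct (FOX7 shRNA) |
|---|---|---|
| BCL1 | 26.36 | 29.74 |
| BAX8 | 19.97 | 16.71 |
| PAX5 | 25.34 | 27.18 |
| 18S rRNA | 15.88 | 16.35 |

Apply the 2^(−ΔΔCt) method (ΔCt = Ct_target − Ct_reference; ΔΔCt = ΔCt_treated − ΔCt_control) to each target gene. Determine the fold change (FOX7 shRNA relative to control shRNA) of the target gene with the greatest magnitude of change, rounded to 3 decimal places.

BCL1: ΔΔCt = (29.74−16.35) − (26.36−15.88) = 13.39 − 10.48 = 2.91; fold change = 2^-2.91 = 0.133
BAX8: ΔΔCt = (16.71−16.35) − (19.97−15.88) = 0.36 − 4.09 = -3.73; fold change = 2^3.73 = 13.269
PAX5: ΔΔCt = (27.18−16.35) − (25.34−15.88) = 10.83 − 9.46 = 1.37; fold change = 2^-1.37 = 0.387
BAX8 has the largest |ΔΔCt| = 3.73.

13.269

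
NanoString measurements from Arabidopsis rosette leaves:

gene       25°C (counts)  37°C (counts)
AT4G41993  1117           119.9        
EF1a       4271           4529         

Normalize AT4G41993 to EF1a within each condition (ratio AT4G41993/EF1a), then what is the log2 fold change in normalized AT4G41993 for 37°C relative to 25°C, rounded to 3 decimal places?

AT4G41993/EF1a (25°C) = 1117 / 4271 = 0.26153
AT4G41993/EF1a (37°C) = 119.9 / 4529 = 0.026474
Fold change = 0.026474 / 0.26153 = 0.1012
log2(0.1012) = -3.3043

-3.304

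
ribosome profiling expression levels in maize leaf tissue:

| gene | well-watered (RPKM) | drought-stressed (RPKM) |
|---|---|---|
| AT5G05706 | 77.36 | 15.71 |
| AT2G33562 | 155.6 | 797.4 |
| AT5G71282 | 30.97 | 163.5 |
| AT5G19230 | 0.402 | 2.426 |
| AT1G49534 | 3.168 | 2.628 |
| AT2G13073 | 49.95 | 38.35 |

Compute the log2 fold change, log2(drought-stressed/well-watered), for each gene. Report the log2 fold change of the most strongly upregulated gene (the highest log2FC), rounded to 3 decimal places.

log2(15.71/77.36) = -2.300  (AT5G05706)
log2(797.4/155.6) = 2.357  (AT2G33562)
log2(163.5/30.97) = 2.400  (AT5G71282)
log2(2.426/0.402) = 2.593  (AT5G19230)
log2(2.628/3.168) = -0.270  (AT1G49534)
log2(38.35/49.95) = -0.381  (AT2G13073)
AT5G19230 is most strongly upregulated.

2.593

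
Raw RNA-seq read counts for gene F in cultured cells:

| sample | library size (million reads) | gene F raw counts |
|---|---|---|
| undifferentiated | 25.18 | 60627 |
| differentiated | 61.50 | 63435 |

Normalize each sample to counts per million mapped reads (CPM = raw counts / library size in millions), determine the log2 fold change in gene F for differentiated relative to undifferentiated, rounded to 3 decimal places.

-1.223

CPM(undifferentiated) = 60627 / 25.18 = 2407.7442
CPM(differentiated) = 63435 / 61.50 = 1031.4634
Fold change = 1031.4634 / 2407.7442 = 0.42839
log2(0.42839) = -1.2230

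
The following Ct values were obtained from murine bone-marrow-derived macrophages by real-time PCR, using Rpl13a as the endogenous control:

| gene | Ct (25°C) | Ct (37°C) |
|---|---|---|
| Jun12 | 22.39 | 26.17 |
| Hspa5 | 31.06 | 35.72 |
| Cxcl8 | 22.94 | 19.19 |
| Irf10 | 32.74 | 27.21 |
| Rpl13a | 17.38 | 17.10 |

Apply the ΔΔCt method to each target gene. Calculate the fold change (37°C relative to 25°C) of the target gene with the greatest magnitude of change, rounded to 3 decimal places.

38.055

Jun12: ΔΔCt = (26.17−17.10) − (22.39−17.38) = 9.07 − 5.01 = 4.06; fold change = 2^-4.06 = 0.060
Hspa5: ΔΔCt = (35.72−17.10) − (31.06−17.38) = 18.62 − 13.68 = 4.94; fold change = 2^-4.94 = 0.033
Cxcl8: ΔΔCt = (19.19−17.10) − (22.94−17.38) = 2.09 − 5.56 = -3.47; fold change = 2^3.47 = 11.081
Irf10: ΔΔCt = (27.21−17.10) − (32.74−17.38) = 10.11 − 15.36 = -5.25; fold change = 2^5.25 = 38.055
Irf10 has the largest |ΔΔCt| = 5.25.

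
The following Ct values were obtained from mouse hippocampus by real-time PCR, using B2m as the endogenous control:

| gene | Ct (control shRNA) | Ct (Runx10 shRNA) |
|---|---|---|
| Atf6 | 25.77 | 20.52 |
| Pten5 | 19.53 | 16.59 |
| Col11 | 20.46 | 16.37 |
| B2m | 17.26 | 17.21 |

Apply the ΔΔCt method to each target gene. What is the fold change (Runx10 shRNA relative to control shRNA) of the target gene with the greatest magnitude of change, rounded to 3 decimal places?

Atf6: ΔΔCt = (20.52−17.21) − (25.77−17.26) = 3.31 − 8.51 = -5.20; fold change = 2^5.20 = 36.758
Pten5: ΔΔCt = (16.59−17.21) − (19.53−17.26) = -0.62 − 2.27 = -2.89; fold change = 2^2.89 = 7.413
Col11: ΔΔCt = (16.37−17.21) − (20.46−17.26) = -0.84 − 3.20 = -4.04; fold change = 2^4.04 = 16.450
Atf6 has the largest |ΔΔCt| = 5.20.

36.758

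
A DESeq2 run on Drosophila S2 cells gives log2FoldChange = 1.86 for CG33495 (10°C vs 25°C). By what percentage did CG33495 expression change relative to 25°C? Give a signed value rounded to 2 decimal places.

Fold change = 2^(1.86) = 3.6301
Percent change = (FC − 1) × 100% = (3.6301 − 1) × 100 = 263.01%

263.01%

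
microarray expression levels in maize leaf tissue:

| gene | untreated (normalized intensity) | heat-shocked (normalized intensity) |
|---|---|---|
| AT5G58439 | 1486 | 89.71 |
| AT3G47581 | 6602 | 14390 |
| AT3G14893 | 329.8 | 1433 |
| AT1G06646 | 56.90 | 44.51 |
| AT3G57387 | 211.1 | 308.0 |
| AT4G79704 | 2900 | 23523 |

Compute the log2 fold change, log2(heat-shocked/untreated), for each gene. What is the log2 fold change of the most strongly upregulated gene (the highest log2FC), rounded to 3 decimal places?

3.020

log2(89.71/1486) = -4.050  (AT5G58439)
log2(14390/6602) = 1.124  (AT3G47581)
log2(1433/329.8) = 2.119  (AT3G14893)
log2(44.51/56.90) = -0.354  (AT1G06646)
log2(308.0/211.1) = 0.545  (AT3G57387)
log2(23523/2900) = 3.020  (AT4G79704)
AT4G79704 is most strongly upregulated.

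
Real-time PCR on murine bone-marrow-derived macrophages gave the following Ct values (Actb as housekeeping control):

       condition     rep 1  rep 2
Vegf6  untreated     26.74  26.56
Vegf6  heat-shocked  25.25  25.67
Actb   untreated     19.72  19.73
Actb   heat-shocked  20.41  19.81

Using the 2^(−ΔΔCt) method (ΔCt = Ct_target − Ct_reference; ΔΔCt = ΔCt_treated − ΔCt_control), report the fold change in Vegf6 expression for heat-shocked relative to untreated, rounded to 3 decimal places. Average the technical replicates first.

2.979

Mean Ct: Vegf6 untreated 26.650; Vegf6 heat-shocked 25.460; Actb untreated 19.725; Actb heat-shocked 20.110
ΔCt(untreated) = 26.650 − 19.725 = 6.925
ΔCt(heat-shocked) = 25.460 − 20.110 = 5.350
ΔΔCt = 5.350 − 6.925 = -1.575
Fold change = 2^(−(-1.575)) = 2^1.575 = 2.9794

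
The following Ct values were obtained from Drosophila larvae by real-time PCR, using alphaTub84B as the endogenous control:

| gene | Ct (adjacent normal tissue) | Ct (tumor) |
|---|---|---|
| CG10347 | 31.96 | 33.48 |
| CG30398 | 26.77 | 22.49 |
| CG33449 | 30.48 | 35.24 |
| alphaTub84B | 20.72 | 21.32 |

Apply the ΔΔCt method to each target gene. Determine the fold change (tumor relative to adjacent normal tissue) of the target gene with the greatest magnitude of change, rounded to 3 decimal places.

29.446

CG10347: ΔΔCt = (33.48−21.32) − (31.96−20.72) = 12.16 − 11.24 = 0.92; fold change = 2^-0.92 = 0.529
CG30398: ΔΔCt = (22.49−21.32) − (26.77−20.72) = 1.17 − 6.05 = -4.88; fold change = 2^4.88 = 29.446
CG33449: ΔΔCt = (35.24−21.32) − (30.48−20.72) = 13.92 − 9.76 = 4.16; fold change = 2^-4.16 = 0.056
CG30398 has the largest |ΔΔCt| = 4.88.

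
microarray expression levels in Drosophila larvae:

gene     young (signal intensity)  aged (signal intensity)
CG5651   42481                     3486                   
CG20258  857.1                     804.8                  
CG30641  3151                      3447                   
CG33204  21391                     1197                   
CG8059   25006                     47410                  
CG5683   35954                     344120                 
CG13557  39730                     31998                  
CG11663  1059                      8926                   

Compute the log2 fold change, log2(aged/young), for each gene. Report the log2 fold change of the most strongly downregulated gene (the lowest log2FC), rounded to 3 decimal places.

-4.160

log2(3486/42481) = -3.607  (CG5651)
log2(804.8/857.1) = -0.091  (CG20258)
log2(3447/3151) = 0.130  (CG30641)
log2(1197/21391) = -4.160  (CG33204)
log2(47410/25006) = 0.923  (CG8059)
log2(344120/35954) = 3.259  (CG5683)
log2(31998/39730) = -0.312  (CG13557)
log2(8926/1059) = 3.075  (CG11663)
CG33204 is most strongly downregulated.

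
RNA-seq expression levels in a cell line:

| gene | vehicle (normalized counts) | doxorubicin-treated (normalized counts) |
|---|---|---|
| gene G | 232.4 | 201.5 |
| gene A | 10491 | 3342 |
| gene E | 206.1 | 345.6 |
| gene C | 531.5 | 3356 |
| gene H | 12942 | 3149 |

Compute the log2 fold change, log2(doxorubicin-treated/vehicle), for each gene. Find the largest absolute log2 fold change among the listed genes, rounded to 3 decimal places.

log2(201.5/232.4) = -0.206  (gene G)
log2(3342/10491) = -1.650  (gene A)
log2(345.6/206.1) = 0.746  (gene E)
log2(3356/531.5) = 2.659  (gene C)
log2(3149/12942) = -2.039  (gene H)
The largest magnitude belongs to gene C.

2.659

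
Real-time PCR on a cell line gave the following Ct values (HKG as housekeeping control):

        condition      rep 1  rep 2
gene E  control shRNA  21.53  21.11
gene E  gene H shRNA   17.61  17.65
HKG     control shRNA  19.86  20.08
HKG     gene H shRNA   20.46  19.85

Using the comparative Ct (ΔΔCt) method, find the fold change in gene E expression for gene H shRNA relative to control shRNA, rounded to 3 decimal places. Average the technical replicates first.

14.672

Mean Ct: gene E control shRNA 21.320; gene E gene H shRNA 17.630; HKG control shRNA 19.970; HKG gene H shRNA 20.155
ΔCt(control shRNA) = 21.320 − 19.970 = 1.350
ΔCt(gene H shRNA) = 17.630 − 20.155 = -2.525
ΔΔCt = -2.525 − 1.350 = -3.875
Fold change = 2^(−(-3.875)) = 2^3.875 = 14.6721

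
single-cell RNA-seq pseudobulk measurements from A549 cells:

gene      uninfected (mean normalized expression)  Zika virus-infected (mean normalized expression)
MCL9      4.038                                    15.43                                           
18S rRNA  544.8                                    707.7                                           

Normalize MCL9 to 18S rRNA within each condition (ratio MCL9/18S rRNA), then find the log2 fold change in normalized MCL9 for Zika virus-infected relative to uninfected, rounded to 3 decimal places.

MCL9/18S rRNA (uninfected) = 4.038 / 544.8 = 0.0074119
MCL9/18S rRNA (Zika virus-infected) = 15.43 / 707.7 = 0.021803
Fold change = 0.021803 / 0.0074119 = 2.9416
log2(2.9416) = 1.5566

1.557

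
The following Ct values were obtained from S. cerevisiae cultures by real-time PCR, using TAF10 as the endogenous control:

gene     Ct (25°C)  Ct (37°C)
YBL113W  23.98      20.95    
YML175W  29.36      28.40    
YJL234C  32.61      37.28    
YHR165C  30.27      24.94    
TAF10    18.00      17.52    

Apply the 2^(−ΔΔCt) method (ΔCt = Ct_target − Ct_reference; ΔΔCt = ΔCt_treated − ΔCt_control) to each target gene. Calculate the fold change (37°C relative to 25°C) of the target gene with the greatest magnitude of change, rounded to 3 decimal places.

0.028

YBL113W: ΔΔCt = (20.95−17.52) − (23.98−18.00) = 3.43 − 5.98 = -2.55; fold change = 2^2.55 = 5.856
YML175W: ΔΔCt = (28.40−17.52) − (29.36−18.00) = 10.88 − 11.36 = -0.48; fold change = 2^0.48 = 1.395
YJL234C: ΔΔCt = (37.28−17.52) − (32.61−18.00) = 19.76 − 14.61 = 5.15; fold change = 2^-5.15 = 0.028
YHR165C: ΔΔCt = (24.94−17.52) − (30.27−18.00) = 7.42 − 12.27 = -4.85; fold change = 2^4.85 = 28.840
YJL234C has the largest |ΔΔCt| = 5.15.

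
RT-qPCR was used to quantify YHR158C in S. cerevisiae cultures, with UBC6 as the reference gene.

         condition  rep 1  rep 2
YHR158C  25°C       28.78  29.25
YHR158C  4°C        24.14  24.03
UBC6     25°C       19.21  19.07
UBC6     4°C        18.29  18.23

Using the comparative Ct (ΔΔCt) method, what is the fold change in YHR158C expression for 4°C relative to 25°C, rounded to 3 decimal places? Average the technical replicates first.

Mean Ct: YHR158C 25°C 29.015; YHR158C 4°C 24.085; UBC6 25°C 19.140; UBC6 4°C 18.260
ΔCt(25°C) = 29.015 − 19.140 = 9.875
ΔCt(4°C) = 24.085 − 18.260 = 5.825
ΔΔCt = 5.825 − 9.875 = -4.050
Fold change = 2^(−(-4.050)) = 2^4.050 = 16.5642

16.564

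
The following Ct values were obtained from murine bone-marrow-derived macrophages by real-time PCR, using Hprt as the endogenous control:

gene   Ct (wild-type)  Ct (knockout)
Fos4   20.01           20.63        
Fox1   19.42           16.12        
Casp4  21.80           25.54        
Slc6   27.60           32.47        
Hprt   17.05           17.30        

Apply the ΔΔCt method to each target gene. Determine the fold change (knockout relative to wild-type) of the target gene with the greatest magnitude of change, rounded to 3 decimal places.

Fos4: ΔΔCt = (20.63−17.30) − (20.01−17.05) = 3.33 − 2.96 = 0.37; fold change = 2^-0.37 = 0.774
Fox1: ΔΔCt = (16.12−17.30) − (19.42−17.05) = -1.18 − 2.37 = -3.55; fold change = 2^3.55 = 11.713
Casp4: ΔΔCt = (25.54−17.30) − (21.80−17.05) = 8.24 − 4.75 = 3.49; fold change = 2^-3.49 = 0.089
Slc6: ΔΔCt = (32.47−17.30) − (27.60−17.05) = 15.17 − 10.55 = 4.62; fold change = 2^-4.62 = 0.041
Slc6 has the largest |ΔΔCt| = 4.62.

0.041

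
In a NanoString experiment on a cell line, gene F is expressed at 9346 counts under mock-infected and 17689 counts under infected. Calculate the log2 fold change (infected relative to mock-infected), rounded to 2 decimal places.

Fold change = 17689 / 9346 = 1.8927
log2(1.8927) = 0.920

0.92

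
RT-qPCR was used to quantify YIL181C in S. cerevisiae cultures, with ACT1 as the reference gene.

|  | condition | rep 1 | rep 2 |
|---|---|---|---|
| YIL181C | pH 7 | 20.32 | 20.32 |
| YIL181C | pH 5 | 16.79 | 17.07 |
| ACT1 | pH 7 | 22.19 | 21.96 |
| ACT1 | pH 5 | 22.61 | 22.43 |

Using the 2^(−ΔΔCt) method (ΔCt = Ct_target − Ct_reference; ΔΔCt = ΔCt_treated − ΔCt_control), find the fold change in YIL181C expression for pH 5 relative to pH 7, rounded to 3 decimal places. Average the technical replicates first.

14.271

Mean Ct: YIL181C pH 7 20.320; YIL181C pH 5 16.930; ACT1 pH 7 22.075; ACT1 pH 5 22.520
ΔCt(pH 7) = 20.320 − 22.075 = -1.755
ΔCt(pH 5) = 16.930 − 22.520 = -5.590
ΔΔCt = -5.590 − (-1.755) = -3.835
Fold change = 2^(−(-3.835)) = 2^3.835 = 14.2709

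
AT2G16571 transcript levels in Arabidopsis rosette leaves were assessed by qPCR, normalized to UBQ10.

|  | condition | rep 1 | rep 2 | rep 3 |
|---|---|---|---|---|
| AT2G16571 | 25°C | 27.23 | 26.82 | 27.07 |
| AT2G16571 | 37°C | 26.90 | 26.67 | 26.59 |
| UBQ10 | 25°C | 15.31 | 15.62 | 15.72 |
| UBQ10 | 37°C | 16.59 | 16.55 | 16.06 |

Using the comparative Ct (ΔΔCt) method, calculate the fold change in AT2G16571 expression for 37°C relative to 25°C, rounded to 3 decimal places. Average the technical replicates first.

Mean Ct: AT2G16571 25°C 27.040; AT2G16571 37°C 26.720; UBQ10 25°C 15.550; UBQ10 37°C 16.400
ΔCt(25°C) = 27.040 − 15.550 = 11.490
ΔCt(37°C) = 26.720 − 16.400 = 10.320
ΔΔCt = 10.320 − 11.490 = -1.170
Fold change = 2^(−(-1.170)) = 2^1.170 = 2.2501

2.250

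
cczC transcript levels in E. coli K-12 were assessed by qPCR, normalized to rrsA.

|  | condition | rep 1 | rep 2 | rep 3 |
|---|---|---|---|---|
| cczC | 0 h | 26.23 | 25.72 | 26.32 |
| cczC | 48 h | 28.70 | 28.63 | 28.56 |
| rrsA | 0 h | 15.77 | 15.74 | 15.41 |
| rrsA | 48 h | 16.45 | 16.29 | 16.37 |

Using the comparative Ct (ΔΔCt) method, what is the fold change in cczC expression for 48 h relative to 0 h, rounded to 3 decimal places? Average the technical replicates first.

Mean Ct: cczC 0 h 26.090; cczC 48 h 28.630; rrsA 0 h 15.640; rrsA 48 h 16.370
ΔCt(0 h) = 26.090 − 15.640 = 10.450
ΔCt(48 h) = 28.630 − 16.370 = 12.260
ΔΔCt = 12.260 − 10.450 = 1.810
Fold change = 2^(−1.810) = 0.2852

0.285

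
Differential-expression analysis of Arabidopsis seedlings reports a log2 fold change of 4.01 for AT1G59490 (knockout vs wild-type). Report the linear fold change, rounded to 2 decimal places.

16.11

Fold change = 2^(4.01) = 16.111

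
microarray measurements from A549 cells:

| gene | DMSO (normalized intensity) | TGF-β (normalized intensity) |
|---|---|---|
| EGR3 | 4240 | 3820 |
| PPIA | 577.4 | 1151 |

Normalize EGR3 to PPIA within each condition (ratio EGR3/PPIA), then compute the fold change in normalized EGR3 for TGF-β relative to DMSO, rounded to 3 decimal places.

0.452

EGR3/PPIA (DMSO) = 4240 / 577.4 = 7.3433
EGR3/PPIA (TGF-β) = 3820 / 1151 = 3.3189
Fold change = 3.3189 / 7.3433 = 0.4520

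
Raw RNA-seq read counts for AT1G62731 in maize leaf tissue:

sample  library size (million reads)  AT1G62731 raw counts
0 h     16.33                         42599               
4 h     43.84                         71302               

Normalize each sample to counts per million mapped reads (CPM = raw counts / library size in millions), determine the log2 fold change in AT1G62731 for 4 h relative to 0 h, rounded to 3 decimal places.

-0.682

CPM(0 h) = 42599 / 16.33 = 2608.6344
CPM(4 h) = 71302 / 43.84 = 1626.4142
Fold change = 1626.4142 / 2608.6344 = 0.62347
log2(0.62347) = -0.6816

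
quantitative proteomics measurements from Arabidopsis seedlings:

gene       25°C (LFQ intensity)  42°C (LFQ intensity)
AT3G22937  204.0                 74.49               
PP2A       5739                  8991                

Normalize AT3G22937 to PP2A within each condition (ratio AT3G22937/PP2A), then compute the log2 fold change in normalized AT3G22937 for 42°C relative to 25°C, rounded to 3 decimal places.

-2.101

AT3G22937/PP2A (25°C) = 204.0 / 5739 = 0.035546
AT3G22937/PP2A (42°C) = 74.49 / 8991 = 0.008285
Fold change = 0.008285 / 0.035546 = 0.2331
log2(0.2331) = -2.1011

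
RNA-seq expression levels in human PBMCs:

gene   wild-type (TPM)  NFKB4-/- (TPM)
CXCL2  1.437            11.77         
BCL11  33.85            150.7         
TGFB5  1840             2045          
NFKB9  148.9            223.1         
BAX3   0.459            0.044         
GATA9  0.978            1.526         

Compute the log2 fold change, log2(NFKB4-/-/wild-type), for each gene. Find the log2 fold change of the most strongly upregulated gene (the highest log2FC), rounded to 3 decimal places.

3.034

log2(11.77/1.437) = 3.034  (CXCL2)
log2(150.7/33.85) = 2.154  (BCL11)
log2(2045/1840) = 0.152  (TGFB5)
log2(223.1/148.9) = 0.583  (NFKB9)
log2(0.044/0.459) = -3.383  (BAX3)
log2(1.526/0.978) = 0.642  (GATA9)
CXCL2 is most strongly upregulated.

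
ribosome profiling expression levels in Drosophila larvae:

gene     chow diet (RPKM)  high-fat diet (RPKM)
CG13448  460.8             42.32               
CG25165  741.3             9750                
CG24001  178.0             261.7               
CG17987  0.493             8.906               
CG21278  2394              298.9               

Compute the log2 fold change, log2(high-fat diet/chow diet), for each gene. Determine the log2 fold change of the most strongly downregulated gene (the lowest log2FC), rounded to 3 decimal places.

log2(42.32/460.8) = -3.445  (CG13448)
log2(9750/741.3) = 3.717  (CG25165)
log2(261.7/178.0) = 0.556  (CG24001)
log2(8.906/0.493) = 4.175  (CG17987)
log2(298.9/2394) = -3.002  (CG21278)
CG13448 is most strongly downregulated.

-3.445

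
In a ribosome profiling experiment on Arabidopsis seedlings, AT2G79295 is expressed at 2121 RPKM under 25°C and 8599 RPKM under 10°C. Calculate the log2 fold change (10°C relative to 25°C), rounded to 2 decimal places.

Fold change = 8599 / 2121 = 4.0542
log2(4.0542) = 2.019

2.02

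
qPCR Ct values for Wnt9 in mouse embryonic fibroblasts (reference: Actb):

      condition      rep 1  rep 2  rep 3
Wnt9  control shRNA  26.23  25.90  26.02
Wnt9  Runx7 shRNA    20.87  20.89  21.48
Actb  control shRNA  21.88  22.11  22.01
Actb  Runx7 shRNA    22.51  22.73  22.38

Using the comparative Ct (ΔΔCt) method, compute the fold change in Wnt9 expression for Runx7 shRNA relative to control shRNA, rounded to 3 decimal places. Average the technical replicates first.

Mean Ct: Wnt9 control shRNA 26.050; Wnt9 Runx7 shRNA 21.080; Actb control shRNA 22.000; Actb Runx7 shRNA 22.540
ΔCt(control shRNA) = 26.050 − 22.000 = 4.050
ΔCt(Runx7 shRNA) = 21.080 − 22.540 = -1.460
ΔΔCt = -1.460 − 4.050 = -5.510
Fold change = 2^(−(-5.510)) = 2^5.510 = 45.5696

45.570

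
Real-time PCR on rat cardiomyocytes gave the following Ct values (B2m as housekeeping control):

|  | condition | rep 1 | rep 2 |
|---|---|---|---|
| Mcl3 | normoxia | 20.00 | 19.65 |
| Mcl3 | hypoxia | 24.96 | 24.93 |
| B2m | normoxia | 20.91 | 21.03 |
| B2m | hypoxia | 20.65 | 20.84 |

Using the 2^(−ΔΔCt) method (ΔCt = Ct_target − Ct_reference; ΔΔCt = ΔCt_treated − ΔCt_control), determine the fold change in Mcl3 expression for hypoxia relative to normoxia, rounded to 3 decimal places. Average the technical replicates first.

0.025

Mean Ct: Mcl3 normoxia 19.825; Mcl3 hypoxia 24.945; B2m normoxia 20.970; B2m hypoxia 20.745
ΔCt(normoxia) = 19.825 − 20.970 = -1.145
ΔCt(hypoxia) = 24.945 − 20.745 = 4.200
ΔΔCt = 4.200 − (-1.145) = 5.345
Fold change = 2^(−5.345) = 0.0246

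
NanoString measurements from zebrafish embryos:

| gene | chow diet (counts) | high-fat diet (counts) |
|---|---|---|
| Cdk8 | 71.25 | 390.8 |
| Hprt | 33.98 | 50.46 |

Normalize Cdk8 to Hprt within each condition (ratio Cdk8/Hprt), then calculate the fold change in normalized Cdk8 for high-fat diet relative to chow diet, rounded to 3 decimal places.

3.694

Cdk8/Hprt (chow diet) = 71.25 / 33.98 = 2.0968
Cdk8/Hprt (high-fat diet) = 390.8 / 50.46 = 7.7447
Fold change = 7.7447 / 2.0968 = 3.6936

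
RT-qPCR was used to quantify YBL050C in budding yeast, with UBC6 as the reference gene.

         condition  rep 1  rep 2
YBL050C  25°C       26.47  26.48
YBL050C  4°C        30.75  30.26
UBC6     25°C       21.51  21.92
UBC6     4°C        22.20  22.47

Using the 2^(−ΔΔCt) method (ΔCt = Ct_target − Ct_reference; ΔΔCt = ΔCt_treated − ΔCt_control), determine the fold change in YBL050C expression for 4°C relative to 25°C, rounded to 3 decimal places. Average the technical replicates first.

Mean Ct: YBL050C 25°C 26.475; YBL050C 4°C 30.505; UBC6 25°C 21.715; UBC6 4°C 22.335
ΔCt(25°C) = 26.475 − 21.715 = 4.760
ΔCt(4°C) = 30.505 − 22.335 = 8.170
ΔΔCt = 8.170 − 4.760 = 3.410
Fold change = 2^(−3.410) = 0.0941

0.094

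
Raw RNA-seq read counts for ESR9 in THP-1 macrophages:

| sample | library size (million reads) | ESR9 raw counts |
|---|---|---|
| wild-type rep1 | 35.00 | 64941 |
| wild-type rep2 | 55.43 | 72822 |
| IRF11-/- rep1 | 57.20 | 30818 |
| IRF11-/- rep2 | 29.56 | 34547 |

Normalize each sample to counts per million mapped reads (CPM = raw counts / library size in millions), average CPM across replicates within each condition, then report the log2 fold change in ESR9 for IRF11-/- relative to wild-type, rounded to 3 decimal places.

-0.892

CPM(wild-type rep1) = 64941 / 35.00 = 1855.4571
CPM(wild-type rep2) = 72822 / 55.43 = 1313.7651
CPM(IRF11-/- rep1) = 30818 / 57.20 = 538.7762
CPM(IRF11-/- rep2) = 34547 / 29.56 = 1168.7077
mean CPM(wild-type) = 1584.6111; mean CPM(IRF11-/-) = 853.7420
Fold change = 853.7420 / 1584.6111 = 0.53877
log2(0.53877) = -0.8923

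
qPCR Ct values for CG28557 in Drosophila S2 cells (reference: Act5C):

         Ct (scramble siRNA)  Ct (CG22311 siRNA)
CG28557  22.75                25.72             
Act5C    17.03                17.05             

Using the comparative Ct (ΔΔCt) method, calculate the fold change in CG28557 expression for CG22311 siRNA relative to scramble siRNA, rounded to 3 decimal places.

ΔCt(scramble siRNA) = 22.750 − 17.030 = 5.720
ΔCt(CG22311 siRNA) = 25.720 − 17.050 = 8.670
ΔΔCt = 8.670 − 5.720 = 2.950
Fold change = 2^(−2.950) = 0.1294

0.129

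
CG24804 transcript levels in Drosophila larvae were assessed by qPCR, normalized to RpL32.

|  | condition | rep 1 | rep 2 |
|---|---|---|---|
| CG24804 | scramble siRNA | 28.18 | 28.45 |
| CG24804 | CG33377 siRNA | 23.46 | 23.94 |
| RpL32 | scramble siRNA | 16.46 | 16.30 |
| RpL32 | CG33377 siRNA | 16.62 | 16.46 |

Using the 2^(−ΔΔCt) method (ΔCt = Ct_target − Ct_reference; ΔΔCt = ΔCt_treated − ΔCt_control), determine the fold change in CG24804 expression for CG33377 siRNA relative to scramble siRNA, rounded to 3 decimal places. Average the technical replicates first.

27.379

Mean Ct: CG24804 scramble siRNA 28.315; CG24804 CG33377 siRNA 23.700; RpL32 scramble siRNA 16.380; RpL32 CG33377 siRNA 16.540
ΔCt(scramble siRNA) = 28.315 − 16.380 = 11.935
ΔCt(CG33377 siRNA) = 23.700 − 16.540 = 7.160
ΔΔCt = 7.160 − 11.935 = -4.775
Fold change = 2^(−(-4.775)) = 2^4.775 = 27.3790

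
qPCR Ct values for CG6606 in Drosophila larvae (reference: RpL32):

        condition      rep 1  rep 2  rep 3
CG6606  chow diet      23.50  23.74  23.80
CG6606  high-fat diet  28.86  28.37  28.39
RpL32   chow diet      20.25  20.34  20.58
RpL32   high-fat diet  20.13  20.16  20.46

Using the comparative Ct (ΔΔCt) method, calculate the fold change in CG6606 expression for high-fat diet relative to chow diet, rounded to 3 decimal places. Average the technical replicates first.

0.031

Mean Ct: CG6606 chow diet 23.680; CG6606 high-fat diet 28.540; RpL32 chow diet 20.390; RpL32 high-fat diet 20.250
ΔCt(chow diet) = 23.680 − 20.390 = 3.290
ΔCt(high-fat diet) = 28.540 − 20.250 = 8.290
ΔΔCt = 8.290 − 3.290 = 5.000
Fold change = 2^(−5.000) = 0.0312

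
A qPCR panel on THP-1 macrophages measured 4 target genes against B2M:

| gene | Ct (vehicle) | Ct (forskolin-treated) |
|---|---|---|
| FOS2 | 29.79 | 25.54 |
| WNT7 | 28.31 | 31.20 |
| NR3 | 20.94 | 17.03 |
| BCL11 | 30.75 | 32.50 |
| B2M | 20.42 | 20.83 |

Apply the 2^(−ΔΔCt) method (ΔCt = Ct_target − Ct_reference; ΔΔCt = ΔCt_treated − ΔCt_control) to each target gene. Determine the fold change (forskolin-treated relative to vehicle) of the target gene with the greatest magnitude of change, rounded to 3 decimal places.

FOS2: ΔΔCt = (25.54−20.83) − (29.79−20.42) = 4.71 − 9.37 = -4.66; fold change = 2^4.66 = 25.281
WNT7: ΔΔCt = (31.20−20.83) − (28.31−20.42) = 10.37 − 7.89 = 2.48; fold change = 2^-2.48 = 0.179
NR3: ΔΔCt = (17.03−20.83) − (20.94−20.42) = -3.80 − 0.52 = -4.32; fold change = 2^4.32 = 19.973
BCL11: ΔΔCt = (32.50−20.83) − (30.75−20.42) = 11.67 − 10.33 = 1.34; fold change = 2^-1.34 = 0.395
FOS2 has the largest |ΔΔCt| = 4.66.

25.281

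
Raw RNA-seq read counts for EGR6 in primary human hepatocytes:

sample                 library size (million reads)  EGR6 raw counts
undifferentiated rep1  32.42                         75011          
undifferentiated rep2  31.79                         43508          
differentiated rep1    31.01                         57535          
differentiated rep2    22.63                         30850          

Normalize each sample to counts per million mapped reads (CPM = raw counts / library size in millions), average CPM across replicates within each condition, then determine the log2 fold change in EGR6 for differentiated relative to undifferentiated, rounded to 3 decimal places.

CPM(undifferentiated rep1) = 75011 / 32.42 = 2313.7261
CPM(undifferentiated rep2) = 43508 / 31.79 = 1368.6065
CPM(differentiated rep1) = 57535 / 31.01 = 1855.3692
CPM(differentiated rep2) = 30850 / 22.63 = 1363.2346
mean CPM(undifferentiated) = 1841.1663; mean CPM(differentiated) = 1609.3019
Fold change = 1609.3019 / 1841.1663 = 0.87407
log2(0.87407) = -0.1942

-0.194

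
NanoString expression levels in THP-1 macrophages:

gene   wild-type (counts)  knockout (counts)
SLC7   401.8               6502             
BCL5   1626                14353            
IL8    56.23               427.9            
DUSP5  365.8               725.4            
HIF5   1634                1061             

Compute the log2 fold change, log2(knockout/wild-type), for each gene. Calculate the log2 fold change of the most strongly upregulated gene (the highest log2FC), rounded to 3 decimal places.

log2(6502/401.8) = 4.016  (SLC7)
log2(14353/1626) = 3.142  (BCL5)
log2(427.9/56.23) = 2.928  (IL8)
log2(725.4/365.8) = 0.988  (DUSP5)
log2(1061/1634) = -0.623  (HIF5)
SLC7 is most strongly upregulated.

4.016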